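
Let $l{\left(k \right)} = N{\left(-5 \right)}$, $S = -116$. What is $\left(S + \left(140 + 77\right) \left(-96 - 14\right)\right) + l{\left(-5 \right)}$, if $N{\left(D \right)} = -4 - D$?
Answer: $-23985$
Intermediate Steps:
$l{\left(k \right)} = 1$ ($l{\left(k \right)} = -4 - -5 = -4 + 5 = 1$)
$\left(S + \left(140 + 77\right) \left(-96 - 14\right)\right) + l{\left(-5 \right)} = \left(-116 + \left(140 + 77\right) \left(-96 - 14\right)\right) + 1 = \left(-116 + 217 \left(-110\right)\right) + 1 = \left(-116 - 23870\right) + 1 = -23986 + 1 = -23985$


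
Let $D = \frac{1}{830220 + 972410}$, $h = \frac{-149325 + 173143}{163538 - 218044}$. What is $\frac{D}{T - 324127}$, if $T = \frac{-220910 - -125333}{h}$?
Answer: $- \frac{11909}{2262784587655060} \approx -5.263 \cdot 10^{-12}$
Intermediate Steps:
$h = - \frac{11909}{27253}$ ($h = \frac{23818}{-54506} = 23818 \left(- \frac{1}{54506}\right) = - \frac{11909}{27253} \approx -0.43698$)
$T = \frac{2604759981}{11909}$ ($T = \frac{-220910 - -125333}{- \frac{11909}{27253}} = \left(-220910 + 125333\right) \left(- \frac{27253}{11909}\right) = \left(-95577\right) \left(- \frac{27253}{11909}\right) = \frac{2604759981}{11909} \approx 2.1872 \cdot 10^{5}$)
$D = \frac{1}{1802630} \approx 5.5475 \cdot 10^{-7}$
$\frac{D}{T - 324127} = \frac{1}{1802630 \left(\frac{2604759981}{11909} - 324127\right)} = \frac{1}{1802630 \left(- \frac{1255268462}{11909}\right)} = \frac{1}{1802630} \left(- \frac{11909}{1255268462}\right) = - \frac{11909}{2262784587655060}$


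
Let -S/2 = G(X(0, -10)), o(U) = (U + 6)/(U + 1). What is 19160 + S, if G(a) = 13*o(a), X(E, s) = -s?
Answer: 210344/11 ≈ 19122.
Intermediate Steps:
o(U) = (6 + U)/(1 + U)
G(a) = 13*(6 + a)/(1 + a) (G(a) = 13*((6 + a)/(1 + a)) = 13*(6 + a)/(1 + a))
S = -416/11 (S = -26*(6 - 1*(-10))/(1 - 1*(-10)) = -26*(6 + 10)/(1 + 10) = -26*16/11 = -2*208/11 = -416/11 ≈ -37.818)
19160 + S = 19160 - 416/11 = 210344/11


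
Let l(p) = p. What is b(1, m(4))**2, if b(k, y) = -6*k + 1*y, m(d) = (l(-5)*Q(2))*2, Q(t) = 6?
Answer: 4356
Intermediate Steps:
m(d) = -60 (m(d) = -5*6*2 = -30*2 = -60)
b(k, y) = y - 6*k (b(k, y) = -6*k + y = y - 6*k)
b(1, m(4))**2 = (-60 - 6*1)**2 = (-60 - 6)**2 = (-66)**2 = 4356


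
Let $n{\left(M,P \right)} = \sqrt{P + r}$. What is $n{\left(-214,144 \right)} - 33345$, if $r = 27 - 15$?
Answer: $-33345 + 2 \sqrt{39} \approx -33333.0$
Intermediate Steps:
$r = 12$ ($r = 27 - 15 = 12$)
$n{\left(M,P \right)} = \sqrt{12 + P}$ ($n{\left(M,P \right)} = \sqrt{P + 12} = \sqrt{12 + P}$)
$n{\left(-214,144 \right)} - 33345 = \sqrt{12 + 144} - 33345 = \sqrt{156} - 33345 = 2 \sqrt{39} - 33345 = -33345 + 2 \sqrt{39}$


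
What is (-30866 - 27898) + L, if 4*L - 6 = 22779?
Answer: -212271/4 ≈ -53068.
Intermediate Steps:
L = 22785/4 (L = 3/2 + (¼)*22779 = 3/2 + 22779/4 = 22785/4 ≈ 5696.3)
(-30866 - 27898) + L = (-30866 - 27898) + 22785/4 = -58764 + 22785/4 = -212271/4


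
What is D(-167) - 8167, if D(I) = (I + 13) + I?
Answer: -8488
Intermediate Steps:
D(I) = 13 + 2*I (D(I) = (13 + I) + I = 13 + 2*I)
D(-167) - 8167 = (13 + 2*(-167)) - 8167 = (13 - 334) - 8167 = -321 - 8167 = -8488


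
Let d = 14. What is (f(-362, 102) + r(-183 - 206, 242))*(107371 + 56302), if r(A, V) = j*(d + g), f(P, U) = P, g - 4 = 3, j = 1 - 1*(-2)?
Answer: -48938227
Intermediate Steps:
j = 3 (j = 1 + 2 = 3)
g = 7 (g = 4 + 3 = 7)
r(A, V) = 63 (r(A, V) = 3*(14 + 7) = 3*21 = 63)
(f(-362, 102) + r(-183 - 206, 242))*(107371 + 56302) = (-362 + 63)*(107371 + 56302) = -299*163673 = -48938227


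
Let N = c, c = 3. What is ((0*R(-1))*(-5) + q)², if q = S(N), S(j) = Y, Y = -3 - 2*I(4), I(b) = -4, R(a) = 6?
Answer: 25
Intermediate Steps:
Y = 5 (Y = -3 - 2*(-4) = -3 + 8 = 5)
N = 3
S(j) = 5
q = 5
((0*R(-1))*(-5) + q)² = ((0*6)*(-5) + 5)² = (0*(-5) + 5)² = (0 + 5)² = 5² = 25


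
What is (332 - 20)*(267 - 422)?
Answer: -48360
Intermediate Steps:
(332 - 20)*(267 - 422) = 312*(-155) = -48360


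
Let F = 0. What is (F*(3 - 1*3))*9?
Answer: 0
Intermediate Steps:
(F*(3 - 1*3))*9 = (0*(3 - 1*3))*9 = (0*(3 - 3))*9 = (0*0)*9 = 0*9 = 0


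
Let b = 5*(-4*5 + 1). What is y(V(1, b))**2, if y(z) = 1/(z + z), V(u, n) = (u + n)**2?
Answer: 1/312299584 ≈ 3.2021e-9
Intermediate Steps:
b = -95 (b = 5*(-20 + 1) = 5*(-19) = -95)
V(u, n) = (n + u)**2
y(z) = 1/(2*z)
y(V(1, b))**2 = (1/(2*((-95 + 1)**2)))**2 = (1/(2*((-94)**2)))**2 = ((1/2)/8836)**2 = ((1/2)*(1/8836))**2 = (1/17672)**2 = 1/312299584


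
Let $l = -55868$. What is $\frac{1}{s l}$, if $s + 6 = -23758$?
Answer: $\frac{1}{1327647152} \approx 7.5321 \cdot 10^{-10}$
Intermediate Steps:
$s = -23764$ ($s = -6 - 23758 = -23764$)
$\frac{1}{s l} = \frac{1}{\left(-23764\right) \left(-55868\right)} = \left(- \frac{1}{23764}\right) \left(- \frac{1}{55868}\right) = \frac{1}{1327647152}$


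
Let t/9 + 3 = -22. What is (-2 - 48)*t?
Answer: 11250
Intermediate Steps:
t = -225 (t = -27 + 9*(-22) = -27 - 198 = -225)
(-2 - 48)*t = (-2 - 48)*(-225) = -50*(-225) = 11250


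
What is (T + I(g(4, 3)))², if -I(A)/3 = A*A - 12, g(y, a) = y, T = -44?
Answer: 3136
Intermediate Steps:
I(A) = 36 - 3*A² (I(A) = -3*(A*A - 12) = -3*(A² - 12) = -3*(-12 + A²) = 36 - 3*A²)
(T + I(g(4, 3)))² = (-44 + (36 - 3*4²))² = (-44 + (36 - 3*16))² = (-44 + (36 - 48))² = (-44 - 12)² = (-56)² = 3136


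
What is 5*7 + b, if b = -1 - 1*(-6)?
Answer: 40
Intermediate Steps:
b = 5 (b = -1 + 6 = 5)
5*7 + b = 5*7 + 5 = 35 + 5 = 40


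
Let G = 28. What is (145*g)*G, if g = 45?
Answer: 182700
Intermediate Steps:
(145*g)*G = (145*45)*28 = 6525*28 = 182700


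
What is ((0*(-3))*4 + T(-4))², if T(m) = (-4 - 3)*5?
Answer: 1225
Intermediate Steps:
T(m) = -35 (T(m) = -7*5 = -35)
((0*(-3))*4 + T(-4))² = ((0*(-3))*4 - 35)² = (0*4 - 35)² = (0 - 35)² = (-35)² = 1225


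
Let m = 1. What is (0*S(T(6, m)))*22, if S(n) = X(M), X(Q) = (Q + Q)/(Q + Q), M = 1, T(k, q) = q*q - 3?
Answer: 0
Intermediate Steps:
T(k, q) = -3 + q² (T(k, q) = q² - 3 = -3 + q²)
X(Q) = 1 (X(Q) = (2*Q)/((2*Q)) = (2*Q)*(1/(2*Q)) = 1)
S(n) = 1
(0*S(T(6, m)))*22 = (0*1)*22 = 0*22 = 0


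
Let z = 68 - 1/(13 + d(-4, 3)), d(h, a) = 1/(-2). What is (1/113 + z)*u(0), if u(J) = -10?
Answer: -383798/565 ≈ -679.29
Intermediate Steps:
d(h, a) = -1/2
z = 1698/25 (z = 68 - 1/(13 - 1/2) = 68 - 1/25/2 = 68 - 1*2/25 = 68 - 2/25 = 1698/25 ≈ 67.920)
(1/113 + z)*u(0) = (1/113 + 1698/25)*(-10) = (191899/2825)*(-10) = -383798/565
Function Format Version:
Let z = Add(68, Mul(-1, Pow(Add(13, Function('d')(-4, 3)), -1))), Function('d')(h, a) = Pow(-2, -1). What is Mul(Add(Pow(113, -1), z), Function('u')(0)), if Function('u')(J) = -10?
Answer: Rational(-383798, 565) ≈ -679.29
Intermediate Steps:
Function('d')(h, a) = Rational(-1, 2)
z = Rational(1698, 25) (z = Add(68, Mul(-1, Pow(Add(13, Rational(-1, 2)), -1))) = Add(68, Mul(-1, Pow(Rational(25, 2), -1))) = Add(68, Mul(-1, Rational(2, 25))) = Add(68, Rational(-2, 25)) = Rational(1698, 25) ≈ 67.920)
Mul(Add(Pow(113, -1), z), Function('u')(0)) = Mul(Add(Pow(113, -1), Rational(1698, 25)), -10) = Mul(Add(Rational(1, 113), Rational(1698, 25)), -10) = Mul(Rational(191899, 2825), -10) = Rational(-383798, 565)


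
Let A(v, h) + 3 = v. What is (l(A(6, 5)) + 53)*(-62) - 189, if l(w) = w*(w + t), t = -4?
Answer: -3289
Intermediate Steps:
A(v, h) = -3 + v
l(w) = w*(-4 + w) (l(w) = w*(w - 4) = w*(-4 + w))
(l(A(6, 5)) + 53)*(-62) - 189 = ((-3 + 6)*(-4 + (-3 + 6)) + 53)*(-62) - 189 = (3*(-4 + 3) + 53)*(-62) - 189 = (3*(-1) + 53)*(-62) - 189 = (-3 + 53)*(-62) - 189 = 50*(-62) - 189 = -3100 - 189 = -3289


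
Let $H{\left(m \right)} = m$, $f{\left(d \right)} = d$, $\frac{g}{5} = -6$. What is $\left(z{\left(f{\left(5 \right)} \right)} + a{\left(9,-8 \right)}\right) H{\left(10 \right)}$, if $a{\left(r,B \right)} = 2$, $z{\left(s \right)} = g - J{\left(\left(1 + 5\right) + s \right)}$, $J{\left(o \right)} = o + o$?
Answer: $-500$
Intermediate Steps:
$J{\left(o \right)} = 2 o$
$g = -30$ ($g = 5 \left(-6\right) = -30$)
$z{\left(s \right)} = -42 - 2 s$ ($z{\left(s \right)} = -30 - 2 \left(\left(1 + 5\right) + s\right) = -30 - 2 \left(6 + s\right) = -30 - \left(12 + 2 s\right) = -42 - 2 s$)
$\left(z{\left(f{\left(5 \right)} \right)} + a{\left(9,-8 \right)}\right) H{\left(10 \right)} = \left(\left(-42 - 10\right) + 2\right) 10 = \left(-52 + 2\right) 10 = \left(-50\right) 10 = -500$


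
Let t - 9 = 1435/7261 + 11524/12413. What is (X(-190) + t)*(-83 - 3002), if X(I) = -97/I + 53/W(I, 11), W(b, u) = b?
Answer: -54719326949122/1712485067 ≈ -31953.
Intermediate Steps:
t = 912665556/90130793 (t = 9 + (1435/7261 + 11524/12413) = 9 + 101488419/90130793 = 912665556/90130793 ≈ 10.126)
X(I) = -44/I (X(I) = -97/I + 53/I = -44/I)
(X(-190) + t)*(-83 - 3002) = (-44/(-190) + 912665556/90130793)*(-83 - 3002) = (-44*(-1/190) + 912665556/90130793)*(-3085) = (22/95 + 912665556/90130793)*(-3085) = (88686105266/8562425335)*(-3085) = -54719326949122/1712485067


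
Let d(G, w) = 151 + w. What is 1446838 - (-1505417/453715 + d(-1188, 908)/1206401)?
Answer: 791946289372481202/547362229715 ≈ 1.4468e+6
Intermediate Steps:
1446838 - (-1505417/453715 + d(-1188, 908)/1206401) = 1446838 - (-1505417/453715 + (151 + 908)/1206401) = 1446838 - (-1505417*1/453715 + 1059*(1/1206401)) = 1446838 - (-1505417/453715 + 1059/1206401) = 1446838 - 1*(-1815656090032/547362229715) = 1446838 + 1815656090032/547362229715 = 791946289372481202/547362229715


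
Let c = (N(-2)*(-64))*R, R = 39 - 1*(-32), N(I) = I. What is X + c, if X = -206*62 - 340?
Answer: -4024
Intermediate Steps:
X = -13112 (X = -12772 - 340 = -13112)
R = 71 (R = 39 + 32 = 71)
c = 9088 (c = -2*(-64)*71 = 128*71 = 9088)
X + c = -13112 + 9088 = -4024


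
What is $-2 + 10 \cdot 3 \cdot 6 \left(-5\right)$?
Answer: $-902$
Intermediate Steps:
$-2 + 10 \cdot 3 \cdot 6 \left(-5\right) = -2 + 10 \cdot 18 \left(-5\right) = -2 + 10 \left(-90\right) = -2 - 900 = -902$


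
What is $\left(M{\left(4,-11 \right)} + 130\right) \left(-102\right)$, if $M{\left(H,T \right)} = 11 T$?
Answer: $-918$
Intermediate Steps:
$\left(M{\left(4,-11 \right)} + 130\right) \left(-102\right) = \left(11 \left(-11\right) + 130\right) \left(-102\right) = \left(-121 + 130\right) \left(-102\right) = 9 \left(-102\right) = -918$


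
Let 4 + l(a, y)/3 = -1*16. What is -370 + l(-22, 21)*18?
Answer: -1450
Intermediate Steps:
l(a, y) = -60 (l(a, y) = -12 + 3*(-1*16) = -12 + 3*(-16) = -12 - 48 = -60)
-370 + l(-22, 21)*18 = -370 - 60*18 = -370 - 1080 = -1450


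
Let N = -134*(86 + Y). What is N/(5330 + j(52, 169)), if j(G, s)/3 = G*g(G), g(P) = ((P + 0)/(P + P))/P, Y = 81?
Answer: -44756/10663 ≈ -4.1973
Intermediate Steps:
g(P) = 1/(2*P) (g(P) = (P/((2*P)))/P = (P*(1/(2*P)))/P = 1/(2*P))
j(G, s) = 3/2 (j(G, s) = 3*(G*(1/(2*G))) = 3*(½) = 3/2)
N = -22378 (N = -134*(86 + 81) = -134*167 = -22378)
N/(5330 + j(52, 169)) = -22378/(5330 + 3/2) = -22378/10663/2 = -22378*2/10663 = -44756/10663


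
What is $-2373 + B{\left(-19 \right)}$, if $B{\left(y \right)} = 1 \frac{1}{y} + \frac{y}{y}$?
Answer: $- \frac{45069}{19} \approx -2372.1$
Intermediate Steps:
$B{\left(y \right)} = 1 + \frac{1}{y}$ ($B{\left(y \right)} = \frac{1}{y} + 1 = 1 + \frac{1}{y}$)
$-2373 + B{\left(-19 \right)} = -2373 + \frac{1 - 19}{-19} = -2373 - - \frac{18}{19} = -2373 + \frac{18}{19} = - \frac{45069}{19}$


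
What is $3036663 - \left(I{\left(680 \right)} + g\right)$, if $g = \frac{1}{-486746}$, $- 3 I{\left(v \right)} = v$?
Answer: $\frac{4434581693077}{1460238} \approx 3.0369 \cdot 10^{6}$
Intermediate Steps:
$I{\left(v \right)} = - \frac{v}{3}$
$g = - \frac{1}{486746} \approx -2.0545 \cdot 10^{-6}$
$3036663 - \left(I{\left(680 \right)} + g\right) = 3036663 - \left(\left(- \frac{1}{3}\right) 680 - \frac{1}{486746}\right) = 3036663 - \left(- \frac{680}{3} - \frac{1}{486746}\right) = 3036663 - - \frac{330987283}{1460238} = 3036663 + \frac{330987283}{1460238} = \frac{4434581693077}{1460238}$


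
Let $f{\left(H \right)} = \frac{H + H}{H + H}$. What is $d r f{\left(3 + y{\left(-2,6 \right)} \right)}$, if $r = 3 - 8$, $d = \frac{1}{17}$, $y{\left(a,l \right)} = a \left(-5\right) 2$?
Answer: $- \frac{5}{17} \approx -0.29412$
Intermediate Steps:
$y{\left(a,l \right)} = - 10 a$ ($y{\left(a,l \right)} = - 5 a 2 = - 10 a$)
$f{\left(H \right)} = 1$ ($f{\left(H \right)} = \frac{2 H}{2 H} = 2 H \frac{1}{2 H} = 1$)
$d = \frac{1}{17} \approx 0.058824$
$r = -5$ ($r = 3 - 8 = -5$)
$d r f{\left(3 + y{\left(-2,6 \right)} \right)} = \frac{1}{17} \left(-5\right) 1 = \left(- \frac{5}{17}\right) 1 = - \frac{5}{17}$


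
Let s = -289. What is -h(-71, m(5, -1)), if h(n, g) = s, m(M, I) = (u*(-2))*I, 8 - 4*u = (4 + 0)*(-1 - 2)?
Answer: 289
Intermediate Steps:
u = 5 (u = 2 - (4 + 0)*(-1 - 2)/4 = 2 - (-3) = 2 - ¼*(-12) = 2 + 3 = 5)
m(M, I) = -10*I (m(M, I) = (5*(-2))*I = -10*I)
h(n, g) = -289
-h(-71, m(5, -1)) = -1*(-289) = 289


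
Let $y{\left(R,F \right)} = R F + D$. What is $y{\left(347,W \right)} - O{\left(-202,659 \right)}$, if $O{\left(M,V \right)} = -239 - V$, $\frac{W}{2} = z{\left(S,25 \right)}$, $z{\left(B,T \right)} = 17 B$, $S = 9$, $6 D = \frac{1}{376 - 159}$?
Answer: $\frac{139418161}{1302} \approx 1.0708 \cdot 10^{5}$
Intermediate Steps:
$D = \frac{1}{1302}$ ($D = \frac{1}{6 \left(376 - 159\right)} = \frac{1}{6 \cdot 217} = \frac{1}{6} \cdot \frac{1}{217} = \frac{1}{1302} \approx 0.00076805$)
$W = 306$ ($W = 2 \cdot 17 \cdot 9 = 2 \cdot 153 = 306$)
$y{\left(R,F \right)} = \frac{1}{1302} + F R$ ($y{\left(R,F \right)} = R F + \frac{1}{1302} = F R + \frac{1}{1302} = \frac{1}{1302} + F R$)
$y{\left(347,W \right)} - O{\left(-202,659 \right)} = \left(\frac{1}{1302} + 306 \cdot 347\right) - \left(-239 - 659\right) = \left(\frac{1}{1302} + 106182\right) - \left(-239 - 659\right) = \frac{138248965}{1302} - -898 = \frac{138248965}{1302} + 898 = \frac{139418161}{1302}$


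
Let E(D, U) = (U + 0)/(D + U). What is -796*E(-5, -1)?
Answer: -398/3 ≈ -132.67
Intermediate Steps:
E(D, U) = U/(D + U)
-796*E(-5, -1) = -(-796)/(-5 - 1) = -(-796)/(-6) = -(-796)*(-1)/6 = -796*1/6 = -398/3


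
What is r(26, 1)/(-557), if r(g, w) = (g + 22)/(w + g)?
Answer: -16/5013 ≈ -0.0031917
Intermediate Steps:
r(g, w) = (22 + g)/(g + w)
r(26, 1)/(-557) = ((22 + 26)/(26 + 1))/(-557) = (48/27)*(-1/557) = ((1/27)*48)*(-1/557) = (16/9)*(-1/557) = -16/5013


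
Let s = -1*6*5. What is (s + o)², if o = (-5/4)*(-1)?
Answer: 13225/16 ≈ 826.56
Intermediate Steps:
o = 5/4 (o = ((¼)*(-5))*(-1) = -5/4*(-1) = 5/4 ≈ 1.2500)
s = -30 (s = -6*5 = -30)
(s + o)² = (-30 + 5/4)² = (-115/4)² = 13225/16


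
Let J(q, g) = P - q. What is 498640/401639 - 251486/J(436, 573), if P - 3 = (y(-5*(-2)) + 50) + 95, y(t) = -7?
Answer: 101153684354/118483505 ≈ 853.74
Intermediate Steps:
P = 141 (P = 3 + ((-7 + 50) + 95) = 3 + (43 + 95) = 3 + 138 = 141)
J(q, g) = 141 - q
498640/401639 - 251486/J(436, 573) = 498640/401639 - 251486/(141 - 1*436) = 498640*(1/401639) - 251486/(141 - 436) = 498640/401639 - 251486/(-295) = 498640/401639 - 251486*(-1/295) = 498640/401639 + 251486/295 = 101153684354/118483505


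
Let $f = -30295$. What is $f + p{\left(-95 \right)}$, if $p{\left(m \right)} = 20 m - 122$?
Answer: $-32317$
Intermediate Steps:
$p{\left(m \right)} = -122 + 20 m$
$f + p{\left(-95 \right)} = -30295 + \left(-122 + 20 \left(-95\right)\right) = -30295 - 2022 = -32317$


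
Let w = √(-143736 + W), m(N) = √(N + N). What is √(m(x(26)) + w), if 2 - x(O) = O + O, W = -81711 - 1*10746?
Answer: √I*√(10 + √236193) ≈ 15.748 + 15.748*I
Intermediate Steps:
W = -92457 (W = -81711 - 10746 = -92457)
x(O) = 2 - 2*O (x(O) = 2 - (O + O) = 2 - 2*O)
m(N) = √2*√N (m(N) = √(2*N) = √2*√N)
w = I*√236193 (w = √(-143736 - 92457) = √(-236193) = I*√236193 ≈ 486.0*I)
√(m(x(26)) + w) = √(√2*√(2 - 2*26) + I*√236193) = √(√2*√(2 - 52) + I*√236193) = √(√2*√(-50) + I*√236193) = √(√2*(5*I*√2) + I*√236193) = √(10*I + I*√236193)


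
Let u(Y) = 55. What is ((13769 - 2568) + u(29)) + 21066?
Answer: 32322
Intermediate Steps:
((13769 - 2568) + u(29)) + 21066 = ((13769 - 2568) + 55) + 21066 = (11201 + 55) + 21066 = 11256 + 21066 = 32322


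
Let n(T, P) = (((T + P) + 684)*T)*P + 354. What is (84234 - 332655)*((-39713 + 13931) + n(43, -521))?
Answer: 1152784235766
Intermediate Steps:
n(T, P) = 354 + P*T*(684 + P + T) (n(T, P) = (((P + T) + 684)*T)*P + 354 = ((684 + P + T)*T)*P + 354 = (T*(684 + P + T))*P + 354 = P*T*(684 + P + T) + 354 = 354 + P*T*(684 + P + T))
(84234 - 332655)*((-39713 + 13931) + n(43, -521)) = (84234 - 332655)*((-39713 + 13931) + (354 - 521*43² + 43*(-521)² + 684*(-521)*43)) = -248421*(-25782 + (354 - 521*1849 + 43*271441 - 15323652)) = -248421*(-25782 + (354 - 963329 + 11671963 - 15323652)) = -248421*(-25782 - 4614664) = -248421*(-4640446) = 1152784235766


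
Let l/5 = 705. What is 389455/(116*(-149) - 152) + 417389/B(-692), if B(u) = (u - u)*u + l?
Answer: 656085081/6829100 ≈ 96.072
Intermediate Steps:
l = 3525 (l = 5*705 = 3525)
B(u) = 3525 (B(u) = (u - u)*u + 3525 = 0*u + 3525 = 0 + 3525 = 3525)
389455/(116*(-149) - 152) + 417389/B(-692) = 389455/(116*(-149) - 152) + 417389/3525 = 389455/(-17284 - 152) + 417389*(1/3525) = 389455/(-17436) + 417389/3525 = 389455*(-1/17436) + 417389/3525 = -389455/17436 + 417389/3525 = 656085081/6829100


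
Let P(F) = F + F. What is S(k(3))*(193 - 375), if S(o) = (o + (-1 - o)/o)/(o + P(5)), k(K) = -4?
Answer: 1729/12 ≈ 144.08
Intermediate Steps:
P(F) = 2*F
S(o) = (o + (-1 - o)/o)/(10 + o) (S(o) = (o + (-1 - o)/o)/(o + 2*5) = (o + (-1 - o)/o)/(o + 10) = (o + (-1 - o)/o)/(10 + o))
S(k(3))*(193 - 375) = ((-1 + (-4)² - 1*(-4))/((-4)*(10 - 4)))*(193 - 375) = -¼*(-1 + 16 + 4)/6*(-182) = -¼*⅙*19*(-182) = -19/24*(-182) = 1729/12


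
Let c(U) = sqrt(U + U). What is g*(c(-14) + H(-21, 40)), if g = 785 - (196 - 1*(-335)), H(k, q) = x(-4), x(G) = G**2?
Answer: 4064 + 508*I*sqrt(7) ≈ 4064.0 + 1344.0*I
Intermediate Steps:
c(U) = sqrt(2)*sqrt(U) (c(U) = sqrt(2*U) = sqrt(2)*sqrt(U))
H(k, q) = 16 (H(k, q) = (-4)**2 = 16)
g = 254 (g = 785 - (196 + 335) = 785 - 1*531 = 785 - 531 = 254)
g*(c(-14) + H(-21, 40)) = 254*(sqrt(2)*sqrt(-14) + 16) = 254*(sqrt(2)*(I*sqrt(14)) + 16) = 254*(2*I*sqrt(7) + 16) = 254*(16 + 2*I*sqrt(7)) = 4064 + 508*I*sqrt(7)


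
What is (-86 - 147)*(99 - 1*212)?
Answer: 26329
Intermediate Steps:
(-86 - 147)*(99 - 1*212) = -233*(99 - 212) = -233*(-113) = 26329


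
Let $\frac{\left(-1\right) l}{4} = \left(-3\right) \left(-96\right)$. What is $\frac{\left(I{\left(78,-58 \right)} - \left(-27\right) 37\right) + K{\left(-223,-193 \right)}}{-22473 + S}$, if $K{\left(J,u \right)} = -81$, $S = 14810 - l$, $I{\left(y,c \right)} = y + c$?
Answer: $- \frac{938}{6511} \approx -0.14406$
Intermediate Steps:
$I{\left(y,c \right)} = c + y$
$l = -1152$ ($l = - 4 \left(\left(-3\right) \left(-96\right)\right) = \left(-4\right) 288 = -1152$)
$S = 15962$ ($S = 14810 - -1152 = 14810 + 1152 = 15962$)
$\frac{\left(I{\left(78,-58 \right)} - \left(-27\right) 37\right) + K{\left(-223,-193 \right)}}{-22473 + S} = \frac{\left(\left(-58 + 78\right) - \left(-27\right) 37\right) - 81}{-22473 + 15962} = \frac{\left(20 - -999\right) - 81}{-6511} = \left(\left(20 + 999\right) - 81\right) \left(- \frac{1}{6511}\right) = \left(1019 - 81\right) \left(- \frac{1}{6511}\right) = 938 \left(- \frac{1}{6511}\right) = - \frac{938}{6511}$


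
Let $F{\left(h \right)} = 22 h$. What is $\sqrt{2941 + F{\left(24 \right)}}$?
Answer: $\sqrt{3469} \approx 58.898$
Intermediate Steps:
$\sqrt{2941 + F{\left(24 \right)}} = \sqrt{2941 + 22 \cdot 24} = \sqrt{2941 + 528} = \sqrt{3469}$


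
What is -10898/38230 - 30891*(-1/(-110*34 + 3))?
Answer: -610844378/71432755 ≈ -8.5513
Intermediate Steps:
-10898/38230 - 30891*(-1/(-110*34 + 3)) = -10898*1/38230 - 30891*(-1/(-3740 + 3)) = -5449/19115 - 30891/((-1*(-3737))) = -5449/19115 - 30891/3737 = -610844378/71432755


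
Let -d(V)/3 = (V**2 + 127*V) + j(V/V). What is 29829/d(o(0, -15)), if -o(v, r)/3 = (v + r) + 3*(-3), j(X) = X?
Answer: -9943/14329 ≈ -0.69391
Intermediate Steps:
o(v, r) = 27 - 3*r - 3*v (o(v, r) = -3*((v + r) + 3*(-3)) = -3*((r + v) - 9) = -3*(-9 + r + v) = 27 - 3*r - 3*v)
d(V) = -3 - 381*V - 3*V**2 (d(V) = -3*((V**2 + 127*V) + V/V) = -3*((V**2 + 127*V) + 1) = -3*(1 + V**2 + 127*V) = -3 - 381*V - 3*V**2)
29829/d(o(0, -15)) = 29829/(-3 - 381*(27 - 3*(-15) - 3*0) - 3*(27 - 3*(-15) - 3*0)**2) = 29829/(-3 - 381*(27 + 45 + 0) - 3*(27 + 45 + 0)**2) = 29829/(-3 - 381*72 - 3*72**2) = 29829/(-3 - 27432 - 3*5184) = 29829/(-3 - 27432 - 15552) = 29829/(-42987) = 29829*(-1/42987) = -9943/14329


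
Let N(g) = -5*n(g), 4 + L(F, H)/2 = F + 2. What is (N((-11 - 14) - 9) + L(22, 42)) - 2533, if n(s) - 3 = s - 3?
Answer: -2323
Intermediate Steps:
n(s) = s (n(s) = 3 + (s - 3) = 3 + (-3 + s) = s)
L(F, H) = -4 + 2*F (L(F, H) = -8 + 2*(F + 2) = -8 + 2*(2 + F) = -8 + (4 + 2*F) = -4 + 2*F)
N(g) = -5*g
(N((-11 - 14) - 9) + L(22, 42)) - 2533 = (-5*((-11 - 14) - 9) + (-4 + 2*22)) - 2533 = (-5*(-25 - 9) + (-4 + 44)) - 2533 = (-5*(-34) + 40) - 2533 = (170 + 40) - 2533 = 210 - 2533 = -2323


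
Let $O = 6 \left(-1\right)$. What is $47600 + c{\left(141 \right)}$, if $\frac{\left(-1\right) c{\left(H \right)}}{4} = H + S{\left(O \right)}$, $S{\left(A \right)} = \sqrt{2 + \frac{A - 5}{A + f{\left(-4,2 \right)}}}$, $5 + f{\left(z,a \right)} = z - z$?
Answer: $47036 - 4 \sqrt{3} \approx 47029.0$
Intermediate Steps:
$f{\left(z,a \right)} = -5$ ($f{\left(z,a \right)} = -5 + \left(z - z\right) = -5 + 0 = -5$)
$O = -6$
$S{\left(A \right)} = \sqrt{3}$ ($S{\left(A \right)} = \sqrt{2 + \frac{A - 5}{A - 5}} = \sqrt{2 + \frac{-5 + A}{-5 + A}} = \sqrt{2 + 1} = \sqrt{3}$)
$c{\left(H \right)} = - 4 H - 4 \sqrt{3}$ ($c{\left(H \right)} = - 4 \left(H + \sqrt{3}\right) = - 4 H - 4 \sqrt{3}$)
$47600 + c{\left(141 \right)} = 47600 - \left(564 + 4 \sqrt{3}\right) = 47036 - 4 \sqrt{3}$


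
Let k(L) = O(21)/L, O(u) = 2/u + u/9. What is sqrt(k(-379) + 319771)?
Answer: sqrt(2250679039238)/2653 ≈ 565.48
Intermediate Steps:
O(u) = 2/u + u/9 (O(u) = 2/u + u*(1/9) = 2/u + u/9)
k(L) = 17/(7*L) (k(L) = (2/21 + (1/9)*21)/L = (2*(1/21) + 7/3)/L = (2/21 + 7/3)/L = 17/(7*L))
sqrt(k(-379) + 319771) = sqrt((17/7)/(-379) + 319771) = sqrt((17/7)*(-1/379) + 319771) = sqrt(-17/2653 + 319771) = sqrt(848352446/2653) = sqrt(2250679039238)/2653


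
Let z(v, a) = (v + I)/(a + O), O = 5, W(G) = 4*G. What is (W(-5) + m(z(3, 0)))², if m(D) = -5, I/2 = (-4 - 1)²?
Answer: 625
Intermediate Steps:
I = 50 (I = 2*(-4 - 1)² = 2*(-5)² = 2*25 = 50)
z(v, a) = (50 + v)/(5 + a) (z(v, a) = (v + 50)/(a + 5) = (50 + v)/(5 + a))
(W(-5) + m(z(3, 0)))² = (4*(-5) - 5)² = (-20 - 5)² = (-25)² = 625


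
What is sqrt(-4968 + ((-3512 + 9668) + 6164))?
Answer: 2*sqrt(1838) ≈ 85.744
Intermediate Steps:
sqrt(-4968 + ((-3512 + 9668) + 6164)) = sqrt(-4968 + (6156 + 6164)) = sqrt(-4968 + 12320) = sqrt(7352) = 2*sqrt(1838)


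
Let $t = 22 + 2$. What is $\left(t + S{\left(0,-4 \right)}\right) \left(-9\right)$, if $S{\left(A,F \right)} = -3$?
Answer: $-189$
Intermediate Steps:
$t = 24$
$\left(t + S{\left(0,-4 \right)}\right) \left(-9\right) = \left(24 - 3\right) \left(-9\right) = 21 \left(-9\right) = -189$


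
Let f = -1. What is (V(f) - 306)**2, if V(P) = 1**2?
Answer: 93025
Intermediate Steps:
V(P) = 1
(V(f) - 306)**2 = (1 - 306)**2 = (-305)**2 = 93025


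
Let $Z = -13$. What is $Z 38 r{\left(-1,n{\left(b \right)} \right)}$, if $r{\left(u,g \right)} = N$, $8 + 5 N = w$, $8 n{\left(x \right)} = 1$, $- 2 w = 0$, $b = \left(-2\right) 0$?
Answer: $\frac{3952}{5} \approx 790.4$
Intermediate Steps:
$b = 0$
$w = 0$ ($w = \left(- \frac{1}{2}\right) 0 = 0$)
$n{\left(x \right)} = \frac{1}{8}$ ($n{\left(x \right)} = \frac{1}{8} \cdot 1 = \frac{1}{8}$)
$N = - \frac{8}{5}$ ($N = - \frac{8}{5} + \frac{1}{5} \cdot 0 = - \frac{8}{5} + 0 = - \frac{8}{5} \approx -1.6$)
$r{\left(u,g \right)} = - \frac{8}{5}$
$Z 38 r{\left(-1,n{\left(b \right)} \right)} = \left(-13\right) 38 \left(- \frac{8}{5}\right) = \left(-494\right) \left(- \frac{8}{5}\right) = \frac{3952}{5}$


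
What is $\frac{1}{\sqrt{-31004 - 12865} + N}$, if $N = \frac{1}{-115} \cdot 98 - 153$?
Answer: $- \frac{2034695}{893209774} - \frac{13225 i \sqrt{43869}}{893209774} \approx -0.002278 - 0.0031011 i$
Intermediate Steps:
$N = - \frac{17693}{115}$ ($N = \left(- \frac{1}{115}\right) 98 - 153 = - \frac{98}{115} - 153 = - \frac{17693}{115} \approx -153.85$)
$\frac{1}{\sqrt{-31004 - 12865} + N} = \frac{1}{\sqrt{-31004 - 12865} - \frac{17693}{115}} = \frac{1}{\sqrt{-43869} - \frac{17693}{115}} = \frac{1}{i \sqrt{43869} - \frac{17693}{115}} = \frac{1}{- \frac{17693}{115} + i \sqrt{43869}}$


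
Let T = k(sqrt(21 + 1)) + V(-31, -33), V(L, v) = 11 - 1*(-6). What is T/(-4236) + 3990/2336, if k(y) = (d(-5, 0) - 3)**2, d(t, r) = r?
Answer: 2105113/1236912 ≈ 1.7019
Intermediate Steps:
V(L, v) = 17 (V(L, v) = 11 + 6 = 17)
k(y) = 9 (k(y) = (0 - 3)**2 = (-3)**2 = 9)
T = 26 (T = 9 + 17 = 26)
T/(-4236) + 3990/2336 = 26/(-4236) + 3990/2336 = 26*(-1/4236) + 3990*(1/2336) = -13/2118 + 1995/1168 = 2105113/1236912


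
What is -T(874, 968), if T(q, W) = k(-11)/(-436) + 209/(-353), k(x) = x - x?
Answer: 209/353 ≈ 0.59207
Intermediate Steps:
k(x) = 0
T(q, W) = -209/353 (T(q, W) = 0/(-436) + 209/(-353) = 0*(-1/436) + 209*(-1/353) = 0 - 209/353 = -209/353)
-T(874, 968) = -1*(-209/353) = 209/353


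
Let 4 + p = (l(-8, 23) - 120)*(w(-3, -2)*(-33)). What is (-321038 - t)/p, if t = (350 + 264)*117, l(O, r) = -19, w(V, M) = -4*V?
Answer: -98219/13760 ≈ -7.1380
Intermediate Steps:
t = 71838 (t = 614*117 = 71838)
p = 55040 (p = -4 + (-19 - 120)*(-4*(-3)*(-33)) = -4 - 1668*(-33) = -4 - 139*(-396) = -4 + 55044 = 55040)
(-321038 - t)/p = (-321038 - 1*71838)/55040 = (-321038 - 71838)*(1/55040) = -392876*1/55040 = -98219/13760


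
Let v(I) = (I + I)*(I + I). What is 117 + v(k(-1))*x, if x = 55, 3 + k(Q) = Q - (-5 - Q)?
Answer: 117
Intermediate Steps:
k(Q) = 2 + 2*Q (k(Q) = -3 + (Q - (-5 - Q)) = -3 + (Q + (5 + Q)) = -3 + (5 + 2*Q) = 2 + 2*Q)
v(I) = 4*I² (v(I) = (2*I)*(2*I) = 4*I²)
117 + v(k(-1))*x = 117 + (4*(2 + 2*(-1))²)*55 = 117 + (4*(2 - 2)²)*55 = 117 + (4*0²)*55 = 117 + (4*0)*55 = 117 + 0*55 = 117 + 0 = 117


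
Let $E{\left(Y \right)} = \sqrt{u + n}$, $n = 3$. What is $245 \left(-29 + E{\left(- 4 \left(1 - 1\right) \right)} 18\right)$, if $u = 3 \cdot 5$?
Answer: $-7105 + 13230 \sqrt{2} \approx 11605.0$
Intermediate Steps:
$u = 15$
$E{\left(Y \right)} = 3 \sqrt{2}$ ($E{\left(Y \right)} = \sqrt{15 + 3} = \sqrt{18} = 3 \sqrt{2}$)
$245 \left(-29 + E{\left(- 4 \left(1 - 1\right) \right)} 18\right) = 245 \left(-29 + 3 \sqrt{2} \cdot 18\right) = 245 \left(-29 + 54 \sqrt{2}\right) = -7105 + 13230 \sqrt{2}$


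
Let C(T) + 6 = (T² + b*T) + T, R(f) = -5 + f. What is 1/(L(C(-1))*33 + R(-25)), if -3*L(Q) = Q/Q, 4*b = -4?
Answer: -1/41 ≈ -0.024390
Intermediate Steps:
b = -1 (b = (¼)*(-4) = -1)
C(T) = -6 + T² (C(T) = -6 + ((T² - T) + T) = -6 + T²)
L(Q) = -⅓ (L(Q) = -Q/(3*Q) = -⅓*1 = -⅓)
1/(L(C(-1))*33 + R(-25)) = 1/(-⅓*33 + (-5 - 25)) = 1/(-11 - 30) = 1/(-41) = -1/41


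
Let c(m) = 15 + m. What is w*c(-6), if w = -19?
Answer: -171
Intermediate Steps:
w*c(-6) = -19*(15 - 6) = -19*9 = -171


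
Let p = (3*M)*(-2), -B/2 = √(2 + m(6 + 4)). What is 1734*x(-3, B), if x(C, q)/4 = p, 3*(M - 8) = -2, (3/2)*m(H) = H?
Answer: -305184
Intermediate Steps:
m(H) = 2*H/3
M = 22/3 (M = 8 + (⅓)*(-2) = 8 - ⅔ = 22/3 ≈ 7.3333)
B = -2*√78/3 (B = -2*√(2 + 2*(6 + 4)/3) = -2*√(2 + (⅔)*10) = -2*√(2 + 20/3) = -2*√78/3 ≈ -5.8878)
p = -44 (p = (3*(22/3))*(-2) = 22*(-2) = -44)
x(C, q) = -176 (x(C, q) = 4*(-44) = -176)
1734*x(-3, B) = 1734*(-176) = -305184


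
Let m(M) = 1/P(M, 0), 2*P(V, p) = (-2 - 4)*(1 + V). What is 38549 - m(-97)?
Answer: 11102111/288 ≈ 38549.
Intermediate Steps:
P(V, p) = -3 - 3*V (P(V, p) = ((-2 - 4)*(1 + V))/2 = (-6*(1 + V))/2 = (-6 - 6*V)/2 = -3 - 3*V)
m(M) = 1/(-3 - 3*M)
38549 - m(-97) = 38549 - (-1)/(3 + 3*(-97)) = 38549 - (-1)/(3 - 291) = 38549 - (-1)/(-288) = 38549 - (-1)*(-1)/288 = 38549 - 1*1/288 = 38549 - 1/288 = 11102111/288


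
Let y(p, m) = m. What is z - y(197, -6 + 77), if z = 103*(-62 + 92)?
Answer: 3019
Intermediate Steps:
z = 3090 (z = 103*30 = 3090)
z - y(197, -6 + 77) = 3090 - (-6 + 77) = 3090 - 1*71 = 3090 - 71 = 3019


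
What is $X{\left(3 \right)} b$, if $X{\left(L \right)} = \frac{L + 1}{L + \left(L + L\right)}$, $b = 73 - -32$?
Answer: $\frac{140}{3} \approx 46.667$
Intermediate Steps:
$b = 105$ ($b = 73 + 32 = 105$)
$X{\left(L \right)} = \frac{1 + L}{3 L}$ ($X{\left(L \right)} = \frac{1 + L}{L + 2 L} = \frac{1 + L}{3 L}$)
$X{\left(3 \right)} b = \frac{1 + 3}{3 \cdot 3} \cdot 105 = \frac{1}{3} \cdot \frac{1}{3} \cdot 4 \cdot 105 = \frac{4}{9} \cdot 105 = \frac{140}{3}$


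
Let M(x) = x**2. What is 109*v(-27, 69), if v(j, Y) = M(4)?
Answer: 1744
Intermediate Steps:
v(j, Y) = 16 (v(j, Y) = 4**2 = 16)
109*v(-27, 69) = 109*16 = 1744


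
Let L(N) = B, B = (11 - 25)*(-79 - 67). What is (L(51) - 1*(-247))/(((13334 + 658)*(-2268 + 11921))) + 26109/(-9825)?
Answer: -1175461242503/442337141400 ≈ -2.6574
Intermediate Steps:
B = 2044 (B = -14*(-146) = 2044)
L(N) = 2044
(L(51) - 1*(-247))/(((13334 + 658)*(-2268 + 11921))) + 26109/(-9825) = (2044 - 1*(-247))/(((13334 + 658)*(-2268 + 11921))) + 26109/(-9825) = (2044 + 247)/((13992*9653)) + 26109*(-1/9825) = 2291/135064776 - 8703/3275 = -1175461242503/442337141400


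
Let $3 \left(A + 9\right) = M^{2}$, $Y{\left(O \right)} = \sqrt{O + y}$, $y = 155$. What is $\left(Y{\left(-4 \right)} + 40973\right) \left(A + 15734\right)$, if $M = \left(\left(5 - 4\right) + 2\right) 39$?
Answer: $831260224 + 20288 \sqrt{151} \approx 8.3151 \cdot 10^{8}$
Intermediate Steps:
$M = 117$ ($M = \left(1 + 2\right) 39 = 3 \cdot 39 = 117$)
$Y{\left(O \right)} = \sqrt{155 + O}$ ($Y{\left(O \right)} = \sqrt{O + 155} = \sqrt{155 + O}$)
$A = 4554$ ($A = -9 + \frac{117^{2}}{3} = -9 + \frac{1}{3} \cdot 13689 = -9 + 4563 = 4554$)
$\left(Y{\left(-4 \right)} + 40973\right) \left(A + 15734\right) = \left(\sqrt{155 - 4} + 40973\right) \left(4554 + 15734\right) = \left(\sqrt{151} + 40973\right) 20288 = \left(40973 + \sqrt{151}\right) 20288 = 831260224 + 20288 \sqrt{151}$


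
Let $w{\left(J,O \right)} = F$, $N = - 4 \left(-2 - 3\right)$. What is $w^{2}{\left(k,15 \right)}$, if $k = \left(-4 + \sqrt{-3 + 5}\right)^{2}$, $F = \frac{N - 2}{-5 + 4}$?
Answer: $324$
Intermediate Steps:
$N = 20$ ($N = \left(-4\right) \left(-5\right) = 20$)
$F = -18$ ($F = \frac{20 - 2}{-5 + 4} = \frac{18}{-1} = 18 \left(-1\right) = -18$)
$k = \left(-4 + \sqrt{2}\right)^{2} \approx 6.6863$
$w{\left(J,O \right)} = -18$
$w^{2}{\left(k,15 \right)} = \left(-18\right)^{2} = 324$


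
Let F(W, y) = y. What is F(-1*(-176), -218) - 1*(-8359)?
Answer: 8141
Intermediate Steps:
F(-1*(-176), -218) - 1*(-8359) = -218 - 1*(-8359) = -218 + 8359 = 8141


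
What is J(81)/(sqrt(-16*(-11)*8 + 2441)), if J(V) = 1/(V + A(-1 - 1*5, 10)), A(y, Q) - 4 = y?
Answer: sqrt(3849)/304071 ≈ 0.00020403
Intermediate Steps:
A(y, Q) = 4 + y
J(V) = 1/(-2 + V) (J(V) = 1/(V + (4 + (-1 - 1*5))) = 1/(V + (4 + (-1 - 5))) = 1/(V + (4 - 6)) = 1/(V - 2) = 1/(-2 + V))
J(81)/(sqrt(-16*(-11)*8 + 2441)) = 1/((-2 + 81)*(sqrt(-16*(-11)*8 + 2441))) = 1/(79*(sqrt(176*8 + 2441))) = 1/(79*(sqrt(1408 + 2441))) = 1/(79*(sqrt(3849))) = (sqrt(3849)/3849)/79 = sqrt(3849)/304071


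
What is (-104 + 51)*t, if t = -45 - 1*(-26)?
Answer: 1007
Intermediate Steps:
t = -19 (t = -45 + 26 = -19)
(-104 + 51)*t = (-104 + 51)*(-19) = -53*(-19) = 1007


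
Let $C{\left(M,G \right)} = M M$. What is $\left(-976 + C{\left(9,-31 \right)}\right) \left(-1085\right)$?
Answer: $971075$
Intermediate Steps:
$C{\left(M,G \right)} = M^{2}$
$\left(-976 + C{\left(9,-31 \right)}\right) \left(-1085\right) = \left(-976 + 9^{2}\right) \left(-1085\right) = \left(-976 + 81\right) \left(-1085\right) = \left(-895\right) \left(-1085\right) = 971075$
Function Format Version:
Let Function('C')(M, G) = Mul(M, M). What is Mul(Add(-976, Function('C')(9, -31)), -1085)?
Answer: 971075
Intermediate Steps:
Function('C')(M, G) = Pow(M, 2)
Mul(Add(-976, Function('C')(9, -31)), -1085) = Mul(Add(-976, Pow(9, 2)), -1085) = Mul(Add(-976, 81), -1085) = Mul(-895, -1085) = 971075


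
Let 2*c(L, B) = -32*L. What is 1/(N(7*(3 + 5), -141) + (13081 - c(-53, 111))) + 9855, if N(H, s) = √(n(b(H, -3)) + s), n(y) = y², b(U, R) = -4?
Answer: 1474765422203/149646414 - 5*I*√5/149646414 ≈ 9855.0 - 7.4712e-8*I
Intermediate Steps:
c(L, B) = -16*L (c(L, B) = (-32*L)/2 = -16*L)
N(H, s) = √(16 + s) (N(H, s) = √((-4)² + s) = √(16 + s))
1/(N(7*(3 + 5), -141) + (13081 - c(-53, 111))) + 9855 = 1/(√(16 - 141) + (13081 - (-16)*(-53))) + 9855 = 1/(√(-125) + (13081 - 1*848)) + 9855 = 1/(5*I*√5 + (13081 - 848)) + 9855 = 1/(5*I*√5 + 12233) + 9855 = 1/(12233 + 5*I*√5) + 9855 = 9855 + 1/(12233 + 5*I*√5)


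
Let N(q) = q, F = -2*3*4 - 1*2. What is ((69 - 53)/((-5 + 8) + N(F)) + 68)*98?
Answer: 151704/23 ≈ 6595.8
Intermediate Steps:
F = -26 (F = -6*4 - 2 = -24 - 2 = -26)
((69 - 53)/((-5 + 8) + N(F)) + 68)*98 = ((69 - 53)/((-5 + 8) - 26) + 68)*98 = (16/(3 - 26) + 68)*98 = (16/(-23) + 68)*98 = (16*(-1/23) + 68)*98 = (-16/23 + 68)*98 = (1548/23)*98 = 151704/23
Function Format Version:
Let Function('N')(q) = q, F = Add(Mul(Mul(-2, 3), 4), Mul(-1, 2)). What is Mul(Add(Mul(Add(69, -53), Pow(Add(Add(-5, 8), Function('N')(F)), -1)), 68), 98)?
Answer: Rational(151704, 23) ≈ 6595.8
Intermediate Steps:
F = -26 (F = Add(Mul(-6, 4), -2) = Add(-24, -2) = -26)
Mul(Add(Mul(Add(69, -53), Pow(Add(Add(-5, 8), Function('N')(F)), -1)), 68), 98) = Mul(Add(Mul(Add(69, -53), Pow(Add(Add(-5, 8), -26), -1)), 68), 98) = Mul(Add(Mul(16, Pow(Add(3, -26), -1)), 68), 98) = Mul(Add(Mul(16, Pow(-23, -1)), 68), 98) = Mul(Add(Mul(16, Rational(-1, 23)), 68), 98) = Mul(Add(Rational(-16, 23), 68), 98) = Mul(Rational(1548, 23), 98) = Rational(151704, 23)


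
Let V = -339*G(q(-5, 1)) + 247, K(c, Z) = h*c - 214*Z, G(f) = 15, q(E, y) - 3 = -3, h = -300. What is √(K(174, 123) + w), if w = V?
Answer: 4*I*√5210 ≈ 288.72*I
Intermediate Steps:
q(E, y) = 0 (q(E, y) = 3 - 3 = 0)
K(c, Z) = -300*c - 214*Z
V = -4838 (V = -339*15 + 247 = -5085 + 247 = -4838)
w = -4838
√(K(174, 123) + w) = √((-300*174 - 214*123) - 4838) = √((-52200 - 26322) - 4838) = √(-78522 - 4838) = √(-83360) = 4*I*√5210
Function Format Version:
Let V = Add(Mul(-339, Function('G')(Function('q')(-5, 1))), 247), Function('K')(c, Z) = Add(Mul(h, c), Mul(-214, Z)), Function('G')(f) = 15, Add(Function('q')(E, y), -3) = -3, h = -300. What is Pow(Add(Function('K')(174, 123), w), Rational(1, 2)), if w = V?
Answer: Mul(4, I, Pow(5210, Rational(1, 2))) ≈ Mul(288.72, I)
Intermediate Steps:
Function('q')(E, y) = 0 (Function('q')(E, y) = Add(3, -3) = 0)
Function('K')(c, Z) = Add(Mul(-300, c), Mul(-214, Z))
V = -4838 (V = Add(Mul(-339, 15), 247) = Add(-5085, 247) = -4838)
w = -4838
Pow(Add(Function('K')(174, 123), w), Rational(1, 2)) = Pow(Add(Add(Mul(-300, 174), Mul(-214, 123)), -4838), Rational(1, 2)) = Pow(Add(Add(-52200, -26322), -4838), Rational(1, 2)) = Pow(Add(-78522, -4838), Rational(1, 2)) = Pow(-83360, Rational(1, 2)) = Mul(4, I, Pow(5210, Rational(1, 2)))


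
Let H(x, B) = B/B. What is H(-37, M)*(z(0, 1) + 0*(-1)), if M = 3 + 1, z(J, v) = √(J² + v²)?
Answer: 1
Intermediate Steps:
M = 4
H(x, B) = 1
H(-37, M)*(z(0, 1) + 0*(-1)) = 1*(√(0² + 1²) + 0*(-1)) = 1*(√(0 + 1) + 0) = 1*(√1 + 0) = 1*(1 + 0) = 1*1 = 1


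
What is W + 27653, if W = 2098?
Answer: 29751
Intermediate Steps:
W + 27653 = 2098 + 27653 = 29751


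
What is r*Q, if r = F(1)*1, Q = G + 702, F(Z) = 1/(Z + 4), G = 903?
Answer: 321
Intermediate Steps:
F(Z) = 1/(4 + Z)
Q = 1605 (Q = 903 + 702 = 1605)
r = ⅕ (r = 1/(4 + 1) = 1/5 = (⅕)*1 = ⅕ ≈ 0.20000)
r*Q = (⅕)*1605 = 321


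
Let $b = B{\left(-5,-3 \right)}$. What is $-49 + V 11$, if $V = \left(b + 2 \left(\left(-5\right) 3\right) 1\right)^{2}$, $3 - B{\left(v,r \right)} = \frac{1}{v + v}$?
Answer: $\frac{791071}{100} \approx 7910.7$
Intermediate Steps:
$B{\left(v,r \right)} = 3 - \frac{1}{2 v}$ ($B{\left(v,r \right)} = 3 - \frac{1}{v + v} = 3 - \frac{1}{2 v}$)
$b = \frac{31}{10}$ ($b = 3 - \frac{1}{2 \left(-5\right)} = 3 - - \frac{1}{10} = 3 + \frac{1}{10} = \frac{31}{10} \approx 3.1$)
$V = \frac{72361}{100}$ ($V = \left(\frac{31}{10} + 2 \left(\left(-5\right) 3\right) 1\right)^{2} = \left(\frac{31}{10} + 2 \left(-15\right) 1\right)^{2} = \left(\frac{31}{10} - 30\right)^{2} = \left(- \frac{269}{10}\right)^{2} = \frac{72361}{100} \approx 723.61$)
$-49 + V 11 = -49 + \frac{72361}{100} \cdot 11 = -49 + \frac{795971}{100} = \frac{791071}{100}$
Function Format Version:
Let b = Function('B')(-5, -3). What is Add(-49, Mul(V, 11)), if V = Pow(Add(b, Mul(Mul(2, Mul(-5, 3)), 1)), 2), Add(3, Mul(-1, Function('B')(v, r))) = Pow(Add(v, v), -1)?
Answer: Rational(791071, 100) ≈ 7910.7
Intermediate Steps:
Function('B')(v, r) = Add(3, Mul(Rational(-1, 2), Pow(v, -1))) (Function('B')(v, r) = Add(3, Mul(-1, Pow(Add(v, v), -1))) = Add(3, Mul(-1, Pow(Mul(2, v), -1))) = Add(3, Mul(-1, Mul(Rational(1, 2), Pow(v, -1)))) = Add(3, Mul(Rational(-1, 2), Pow(v, -1))))
b = Rational(31, 10) (b = Add(3, Mul(Rational(-1, 2), Pow(-5, -1))) = Add(3, Mul(Rational(-1, 2), Rational(-1, 5))) = Add(3, Rational(1, 10)) = Rational(31, 10) ≈ 3.1000)
V = Rational(72361, 100) (V = Pow(Add(Rational(31, 10), Mul(Mul(2, Mul(-5, 3)), 1)), 2) = Pow(Add(Rational(31, 10), Mul(Mul(2, -15), 1)), 2) = Pow(Add(Rational(31, 10), Mul(-30, 1)), 2) = Pow(Add(Rational(31, 10), -30), 2) = Pow(Rational(-269, 10), 2) = Rational(72361, 100) ≈ 723.61)
Add(-49, Mul(V, 11)) = Add(-49, Mul(Rational(72361, 100), 11)) = Add(-49, Rational(795971, 100)) = Rational(791071, 100)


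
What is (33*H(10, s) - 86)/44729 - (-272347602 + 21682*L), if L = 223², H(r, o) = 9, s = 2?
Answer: -36046053367693/44729 ≈ -8.0588e+8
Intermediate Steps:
L = 49729
(33*H(10, s) - 86)/44729 - (-272347602 + 21682*L) = (33*9 - 86)/44729 - 21682/(1/(-12561 + 49729)) = (297 - 86)*(1/44729) - 21682/(1/37168) = 211*(1/44729) - 21682/1/37168 = 211/44729 - 21682*37168 = 211/44729 - 805876576 = -36046053367693/44729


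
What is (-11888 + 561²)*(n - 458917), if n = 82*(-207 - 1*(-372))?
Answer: -134877881371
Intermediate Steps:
n = 13530 (n = 82*(-207 + 372) = 82*165 = 13530)
(-11888 + 561²)*(n - 458917) = (-11888 + 561²)*(13530 - 458917) = (-11888 + 314721)*(-445387) = 302833*(-445387) = -134877881371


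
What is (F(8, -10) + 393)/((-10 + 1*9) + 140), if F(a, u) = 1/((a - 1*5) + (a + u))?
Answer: 394/139 ≈ 2.8345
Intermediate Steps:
F(a, u) = 1/(-5 + u + 2*a) (F(a, u) = 1/((a - 5) + (a + u)) = 1/((-5 + a) + (a + u)) = 1/(-5 + u + 2*a))
(F(8, -10) + 393)/((-10 + 1*9) + 140) = (1/(-5 - 10 + 2*8) + 393)/((-10 + 1*9) + 140) = (1/(-5 - 10 + 16) + 393)/((-10 + 9) + 140) = (1/1 + 393)/(-1 + 140) = (1 + 393)/139 = 394*(1/139) = 394/139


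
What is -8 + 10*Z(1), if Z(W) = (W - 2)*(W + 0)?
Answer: -18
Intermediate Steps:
Z(W) = W*(-2 + W) (Z(W) = (-2 + W)*W = W*(-2 + W))
-8 + 10*Z(1) = -8 + 10*(1*(-2 + 1)) = -8 + 10*(1*(-1)) = -8 + 10*(-1) = -8 - 10 = -18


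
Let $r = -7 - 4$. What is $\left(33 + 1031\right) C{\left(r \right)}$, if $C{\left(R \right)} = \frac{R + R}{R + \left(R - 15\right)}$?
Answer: $\frac{23408}{37} \approx 632.65$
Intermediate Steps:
$r = -11$ ($r = -7 - 4 = -11$)
$C{\left(R \right)} = \frac{2 R}{-15 + 2 R}$ ($C{\left(R \right)} = \frac{2 R}{R + \left(-15 + R\right)} = \frac{2 R}{-15 + 2 R}$)
$\left(33 + 1031\right) C{\left(r \right)} = \left(33 + 1031\right) 2 \left(-11\right) \frac{1}{-15 + 2 \left(-11\right)} = 1064 \cdot 2 \left(-11\right) \frac{1}{-15 - 22} = 1064 \cdot 2 \left(-11\right) \frac{1}{-37} = 1064 \cdot 2 \left(-11\right) \left(- \frac{1}{37}\right) = 1064 \cdot \frac{22}{37} = \frac{23408}{37}$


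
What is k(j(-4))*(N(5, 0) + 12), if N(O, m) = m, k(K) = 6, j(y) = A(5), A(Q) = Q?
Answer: 72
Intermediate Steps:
j(y) = 5
k(j(-4))*(N(5, 0) + 12) = 6*(0 + 12) = 6*12 = 72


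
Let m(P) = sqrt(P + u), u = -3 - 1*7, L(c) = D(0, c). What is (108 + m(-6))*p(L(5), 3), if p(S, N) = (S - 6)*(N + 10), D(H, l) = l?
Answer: -1404 - 52*I ≈ -1404.0 - 52.0*I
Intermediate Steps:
L(c) = c
u = -10 (u = -3 - 7 = -10)
p(S, N) = (-6 + S)*(10 + N)
m(P) = sqrt(-10 + P) (m(P) = sqrt(P - 10) = sqrt(-10 + P))
(108 + m(-6))*p(L(5), 3) = (108 + sqrt(-10 - 6))*(-60 - 6*3 + 10*5 + 3*5) = (108 + sqrt(-16))*(-60 - 18 + 50 + 15) = (108 + 4*I)*(-13) = -1404 - 52*I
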